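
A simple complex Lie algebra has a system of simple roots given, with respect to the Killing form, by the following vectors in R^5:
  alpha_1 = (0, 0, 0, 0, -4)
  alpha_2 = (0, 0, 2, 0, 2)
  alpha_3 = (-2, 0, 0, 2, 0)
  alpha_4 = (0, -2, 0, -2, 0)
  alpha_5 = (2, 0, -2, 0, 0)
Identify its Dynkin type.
Compute the Cartan integers a_ij = 2(alpha_i, alpha_j)/(alpha_j, alpha_j); the resulting 5x5 Cartan matrix is
[[2, -2, 0, 0, 0], [-1, 2, 0, 0, -1], [0, 0, 2, -1, -1], [0, 0, -1, 2, 0], [0, -1, -1, 0, 2]].
The roots have two lengths (squared-length ratio 2:1); the short ones are alpha_{2,3,4,5}. The associated Dynkin diagram is a chain of 5 nodes with a double edge at one end; the terminal node there is the unique long simple root (C_5), so the type is C_5 (the algebra sp(10)).

C_5 (sp(10))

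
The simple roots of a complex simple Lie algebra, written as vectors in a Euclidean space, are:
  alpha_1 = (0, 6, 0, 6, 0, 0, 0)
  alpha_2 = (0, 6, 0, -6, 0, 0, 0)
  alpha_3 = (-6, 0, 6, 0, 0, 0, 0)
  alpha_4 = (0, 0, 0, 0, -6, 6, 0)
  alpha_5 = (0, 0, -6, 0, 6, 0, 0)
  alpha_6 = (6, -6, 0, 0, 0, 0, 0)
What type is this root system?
D_6 (so(12))

Compute the Cartan integers a_ij = 2(alpha_i, alpha_j)/(alpha_j, alpha_j); the resulting 6x6 Cartan matrix is
[[2, 0, 0, 0, 0, -1], [0, 2, 0, 0, 0, -1], [0, 0, 2, 0, -1, -1], [0, 0, 0, 2, -1, 0], [0, 0, -1, -1, 2, 0], [-1, -1, -1, 0, 0, 2]].
All simple roots have the same length, so the diagram is simply laced. The associated Dynkin diagram is a chain of 4 nodes with a fork of two nodes at one end (D_6), so the type is D_6 (the algebra so(12)).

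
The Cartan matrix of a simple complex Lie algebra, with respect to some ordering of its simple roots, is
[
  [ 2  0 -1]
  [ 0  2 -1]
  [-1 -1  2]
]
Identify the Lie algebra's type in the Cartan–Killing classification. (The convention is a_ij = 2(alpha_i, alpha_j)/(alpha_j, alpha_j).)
The matrix has rank 3 with 2's on the diagonal. Reading the off-diagonal entries as Dynkin edges (a single edge where a_ij = a_ji = -1; a double or triple edge where a_ij * a_ji = 2 or 3), the diagram is a chain of 3 nodes with single edges (A_3). One simple-root ordering that puts it in standard form is (alpha_1, alpha_3, alpha_2). So the algebra is type A_3, i.e. sl(4).

A_3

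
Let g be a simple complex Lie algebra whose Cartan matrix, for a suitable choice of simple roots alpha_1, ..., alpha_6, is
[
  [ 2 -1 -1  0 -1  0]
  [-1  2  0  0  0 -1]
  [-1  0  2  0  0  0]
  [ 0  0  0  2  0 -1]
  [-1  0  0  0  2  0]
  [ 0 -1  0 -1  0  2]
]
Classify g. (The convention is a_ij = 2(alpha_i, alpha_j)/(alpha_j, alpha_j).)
D_6 (so(12))

The matrix has rank 6 with 2's on the diagonal. Reading the off-diagonal entries as Dynkin edges (a single edge where a_ij = a_ji = -1; a double or triple edge where a_ij * a_ji = 2 or 3), the diagram is a chain of 4 nodes with a fork of two nodes at one end (D_6). One simple-root ordering that puts it in standard form is (alpha_4, alpha_6, alpha_2, alpha_1, alpha_5, alpha_3). So the algebra is type D_6, i.e. so(12).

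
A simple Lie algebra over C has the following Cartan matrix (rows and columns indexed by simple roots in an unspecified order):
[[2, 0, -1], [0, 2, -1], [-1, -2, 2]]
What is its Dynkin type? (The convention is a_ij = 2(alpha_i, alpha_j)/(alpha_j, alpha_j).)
type B_3

The matrix has rank 3 with 2's on the diagonal. Reading the off-diagonal entries as Dynkin edges (a single edge where a_ij = a_ji = -1; a double or triple edge where a_ij * a_ji = 2 or 3), the diagram is a chain of 3 nodes with a double edge at one end; the terminal node there is the unique short simple root (B_3). One simple-root ordering that puts it in standard form is (alpha_1, alpha_3, alpha_2). So the algebra is type B_3, i.e. so(7).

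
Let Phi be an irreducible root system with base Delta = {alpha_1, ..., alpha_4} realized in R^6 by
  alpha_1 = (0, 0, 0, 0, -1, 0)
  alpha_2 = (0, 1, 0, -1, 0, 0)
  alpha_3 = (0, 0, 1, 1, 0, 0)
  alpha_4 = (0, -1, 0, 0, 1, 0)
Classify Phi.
B_4 (so(9))

Compute the Cartan integers a_ij = 2(alpha_i, alpha_j)/(alpha_j, alpha_j); the resulting 4x4 Cartan matrix is
[[2, 0, 0, -1], [0, 2, -1, -1], [0, -1, 2, 0], [-2, -1, 0, 2]].
The roots have two lengths (squared-length ratio 2:1); the short ones are alpha_{1}. The associated Dynkin diagram is a chain of 4 nodes with a double edge at one end; the terminal node there is the unique short simple root (B_4), so the type is B_4 (the algebra so(9)).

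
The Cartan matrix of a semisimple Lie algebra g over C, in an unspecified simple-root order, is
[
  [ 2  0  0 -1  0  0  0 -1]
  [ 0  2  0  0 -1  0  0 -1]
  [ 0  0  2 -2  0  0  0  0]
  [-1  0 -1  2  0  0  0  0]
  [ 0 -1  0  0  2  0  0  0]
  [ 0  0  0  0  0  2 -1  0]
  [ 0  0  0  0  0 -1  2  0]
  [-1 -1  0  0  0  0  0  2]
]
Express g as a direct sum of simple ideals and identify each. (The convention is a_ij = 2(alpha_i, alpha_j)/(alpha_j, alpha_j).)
The diagram associated to this matrix has two connected components: the simple roots {alpha_6, alpha_7} form a chain of 2 nodes with single edges (A_2), and {alpha_1, alpha_2, alpha_3, alpha_4, alpha_5, alpha_8} form a chain of 6 nodes with a double edge at one end; the terminal node there is the unique long simple root (C_6). A semisimple Lie algebra decomposes uniquely as the direct sum of simple ideals, one per connected component of its Dynkin diagram, so g ≅ A_2 ⊕ C_6 (dimension 8 + 78 = 86).

A_2 + C_6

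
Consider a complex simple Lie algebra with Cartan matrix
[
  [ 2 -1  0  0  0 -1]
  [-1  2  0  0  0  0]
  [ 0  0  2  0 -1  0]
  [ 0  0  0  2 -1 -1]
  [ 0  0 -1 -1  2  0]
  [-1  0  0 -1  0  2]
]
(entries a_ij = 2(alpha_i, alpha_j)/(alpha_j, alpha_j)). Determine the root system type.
type A_6

The matrix has rank 6 with 2's on the diagonal. Reading the off-diagonal entries as Dynkin edges (a single edge where a_ij = a_ji = -1; a double or triple edge where a_ij * a_ji = 2 or 3), the diagram is a chain of 6 nodes with single edges (A_6). One simple-root ordering that puts it in standard form is (alpha_3, alpha_5, alpha_4, alpha_6, alpha_1, alpha_2). So the algebra is type A_6, i.e. sl(7).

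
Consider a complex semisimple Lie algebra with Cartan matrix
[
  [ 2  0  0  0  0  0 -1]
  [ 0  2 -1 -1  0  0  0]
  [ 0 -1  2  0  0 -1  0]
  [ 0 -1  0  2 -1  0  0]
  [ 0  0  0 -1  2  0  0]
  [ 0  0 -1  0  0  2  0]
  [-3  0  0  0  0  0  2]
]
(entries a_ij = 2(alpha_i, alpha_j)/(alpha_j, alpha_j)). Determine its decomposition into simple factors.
The diagram associated to this matrix has two connected components: the simple roots {alpha_2, alpha_3, alpha_4, alpha_5, alpha_6} form a chain of 5 nodes with single edges (A_5), and {alpha_1, alpha_7} form two nodes joined by a triple edge (G_2). A semisimple Lie algebra decomposes uniquely as the direct sum of simple ideals, one per connected component of its Dynkin diagram, so g ≅ A_5 ⊕ G_2 (dimension 35 + 14 = 49).

type A_5 + type G_2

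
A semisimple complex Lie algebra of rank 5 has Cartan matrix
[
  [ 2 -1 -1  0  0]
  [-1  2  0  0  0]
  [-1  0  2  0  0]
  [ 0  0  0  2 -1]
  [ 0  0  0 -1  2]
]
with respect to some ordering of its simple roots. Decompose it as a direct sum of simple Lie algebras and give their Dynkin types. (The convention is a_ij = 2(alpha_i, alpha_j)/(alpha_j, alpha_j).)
A_2 + A_3

The diagram associated to this matrix has two connected components: the simple roots {alpha_4, alpha_5} form a chain of 2 nodes with single edges (A_2), and {alpha_1, alpha_2, alpha_3} form a chain of 3 nodes with single edges (A_3). A semisimple Lie algebra decomposes uniquely as the direct sum of simple ideals, one per connected component of its Dynkin diagram, so g ≅ A_2 ⊕ A_3 (dimension 8 + 15 = 23).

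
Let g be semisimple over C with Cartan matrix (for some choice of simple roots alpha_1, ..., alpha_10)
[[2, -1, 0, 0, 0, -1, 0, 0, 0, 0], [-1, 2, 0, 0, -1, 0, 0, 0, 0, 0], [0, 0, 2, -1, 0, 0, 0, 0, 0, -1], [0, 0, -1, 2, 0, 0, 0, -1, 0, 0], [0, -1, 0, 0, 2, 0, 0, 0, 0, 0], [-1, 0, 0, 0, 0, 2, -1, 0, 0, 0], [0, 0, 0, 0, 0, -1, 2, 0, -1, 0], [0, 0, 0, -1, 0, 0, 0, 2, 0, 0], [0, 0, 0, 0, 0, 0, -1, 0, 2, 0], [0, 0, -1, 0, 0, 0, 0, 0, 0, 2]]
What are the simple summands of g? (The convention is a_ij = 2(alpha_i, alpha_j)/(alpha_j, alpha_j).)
type A_4 ⊕ type A_6

The diagram associated to this matrix has two connected components: the simple roots {alpha_3, alpha_4, alpha_8, alpha_10} form a chain of 4 nodes with single edges (A_4), and {alpha_1, alpha_2, alpha_5, alpha_6, alpha_7, alpha_9} form a chain of 6 nodes with single edges (A_6). A semisimple Lie algebra decomposes uniquely as the direct sum of simple ideals, one per connected component of its Dynkin diagram, so g ≅ A_4 ⊕ A_6 (dimension 24 + 48 = 72).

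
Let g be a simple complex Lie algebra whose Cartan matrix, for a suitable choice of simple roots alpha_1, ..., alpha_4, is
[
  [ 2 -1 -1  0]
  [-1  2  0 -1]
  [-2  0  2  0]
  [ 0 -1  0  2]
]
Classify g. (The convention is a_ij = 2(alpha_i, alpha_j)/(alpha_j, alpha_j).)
The matrix has rank 4 with 2's on the diagonal. Reading the off-diagonal entries as Dynkin edges (a single edge where a_ij = a_ji = -1; a double or triple edge where a_ij * a_ji = 2 or 3), the diagram is a chain of 4 nodes with a double edge at one end; the terminal node there is the unique long simple root (C_4). One simple-root ordering that puts it in standard form is (alpha_4, alpha_2, alpha_1, alpha_3). So the algebra is type C_4, i.e. sp(8).

C_4 (sp(8))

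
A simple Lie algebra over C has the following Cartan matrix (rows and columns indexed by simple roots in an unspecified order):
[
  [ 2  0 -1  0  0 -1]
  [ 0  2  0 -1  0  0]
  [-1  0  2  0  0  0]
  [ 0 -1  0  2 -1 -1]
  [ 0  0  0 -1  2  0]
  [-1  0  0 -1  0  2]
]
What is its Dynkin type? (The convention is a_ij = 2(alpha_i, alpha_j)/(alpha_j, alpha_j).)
The matrix has rank 6 with 2's on the diagonal. Reading the off-diagonal entries as Dynkin edges (a single edge where a_ij = a_ji = -1; a double or triple edge where a_ij * a_ji = 2 or 3), the diagram is a chain of 4 nodes with a fork of two nodes at one end (D_6). One simple-root ordering that puts it in standard form is (alpha_3, alpha_1, alpha_6, alpha_4, alpha_5, alpha_2). So the algebra is type D_6, i.e. so(12).

D_6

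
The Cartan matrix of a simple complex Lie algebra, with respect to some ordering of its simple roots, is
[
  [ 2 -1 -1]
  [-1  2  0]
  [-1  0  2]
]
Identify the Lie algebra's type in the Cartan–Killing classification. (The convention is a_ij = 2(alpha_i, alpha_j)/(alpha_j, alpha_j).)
A_3 (sl(4))

The matrix has rank 3 with 2's on the diagonal. Reading the off-diagonal entries as Dynkin edges (a single edge where a_ij = a_ji = -1; a double or triple edge where a_ij * a_ji = 2 or 3), the diagram is a chain of 3 nodes with single edges (A_3). One simple-root ordering that puts it in standard form is (alpha_3, alpha_1, alpha_2). So the algebra is type A_3, i.e. sl(4).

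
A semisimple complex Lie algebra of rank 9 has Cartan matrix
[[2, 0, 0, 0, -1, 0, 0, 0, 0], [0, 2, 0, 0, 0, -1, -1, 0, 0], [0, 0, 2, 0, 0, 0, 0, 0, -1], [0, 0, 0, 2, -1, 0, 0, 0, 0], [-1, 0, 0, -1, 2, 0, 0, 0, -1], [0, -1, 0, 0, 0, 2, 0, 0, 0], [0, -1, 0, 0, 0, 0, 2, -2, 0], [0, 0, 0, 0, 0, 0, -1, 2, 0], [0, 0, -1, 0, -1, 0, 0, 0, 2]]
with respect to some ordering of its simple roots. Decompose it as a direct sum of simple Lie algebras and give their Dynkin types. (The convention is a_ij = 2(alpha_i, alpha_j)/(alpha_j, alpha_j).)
The diagram associated to this matrix has two connected components: the simple roots {alpha_2, alpha_6, alpha_7, alpha_8} form a chain of 4 nodes with a double edge at one end; the terminal node there is the unique short simple root (B_4), and {alpha_1, alpha_3, alpha_4, alpha_5, alpha_9} form a chain of 3 nodes with a fork of two nodes at one end (D_5). A semisimple Lie algebra decomposes uniquely as the direct sum of simple ideals, one per connected component of its Dynkin diagram, so g ≅ B_4 ⊕ D_5 (dimension 36 + 45 = 81).

B_4 (so(9)) + D_5 (so(10))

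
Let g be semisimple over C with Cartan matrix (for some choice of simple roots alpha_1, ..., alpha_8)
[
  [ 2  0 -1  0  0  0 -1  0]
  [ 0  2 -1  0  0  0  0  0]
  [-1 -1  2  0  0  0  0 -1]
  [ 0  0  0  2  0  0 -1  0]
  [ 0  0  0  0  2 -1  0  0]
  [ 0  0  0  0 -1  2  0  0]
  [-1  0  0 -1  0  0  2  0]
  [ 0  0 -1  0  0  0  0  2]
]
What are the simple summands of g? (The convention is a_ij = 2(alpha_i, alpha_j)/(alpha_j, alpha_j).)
A2 + D6

The diagram associated to this matrix has two connected components: the simple roots {alpha_5, alpha_6} form a chain of 2 nodes with single edges (A_2), and {alpha_1, alpha_2, alpha_3, alpha_4, alpha_7, alpha_8} form a chain of 4 nodes with a fork of two nodes at one end (D_6). A semisimple Lie algebra decomposes uniquely as the direct sum of simple ideals, one per connected component of its Dynkin diagram, so g ≅ A_2 ⊕ D_6 (dimension 8 + 66 = 74).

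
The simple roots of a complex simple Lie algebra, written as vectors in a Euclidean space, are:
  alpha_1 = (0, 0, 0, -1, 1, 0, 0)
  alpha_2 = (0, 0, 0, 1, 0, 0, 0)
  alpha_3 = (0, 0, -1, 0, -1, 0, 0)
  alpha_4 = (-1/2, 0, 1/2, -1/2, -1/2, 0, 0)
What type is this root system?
F_4

Compute the Cartan integers a_ij = 2(alpha_i, alpha_j)/(alpha_j, alpha_j); the resulting 4x4 Cartan matrix is
[[2, -2, -1, 0], [-1, 2, 0, -1], [-1, 0, 2, 0], [0, -1, 0, 2]].
The roots have two lengths (squared-length ratio 2:1); the short ones are alpha_{2,4}. The associated Dynkin diagram is a chain of 4 nodes with a double edge between the middle two (F_4), so the type is F_4.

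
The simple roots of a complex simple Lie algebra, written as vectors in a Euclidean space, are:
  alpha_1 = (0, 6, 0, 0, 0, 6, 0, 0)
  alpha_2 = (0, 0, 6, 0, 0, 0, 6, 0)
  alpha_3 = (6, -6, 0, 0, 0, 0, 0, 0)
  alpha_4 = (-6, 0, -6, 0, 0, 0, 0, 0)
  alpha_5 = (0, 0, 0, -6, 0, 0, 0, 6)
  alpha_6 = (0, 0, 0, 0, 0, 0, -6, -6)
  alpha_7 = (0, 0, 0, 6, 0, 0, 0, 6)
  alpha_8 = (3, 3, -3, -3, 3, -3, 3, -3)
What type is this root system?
E_8

Compute the Cartan integers a_ij = 2(alpha_i, alpha_j)/(alpha_j, alpha_j); the resulting 8x8 Cartan matrix is
[[2, 0, -1, 0, 0, 0, 0, 0], [0, 2, 0, -1, 0, -1, 0, 0], [-1, 0, 2, -1, 0, 0, 0, 0], [0, -1, -1, 2, 0, 0, 0, 0], [0, 0, 0, 0, 2, -1, 0, 0], [0, -1, 0, 0, -1, 2, -1, 0], [0, 0, 0, 0, 0, -1, 2, -1], [0, 0, 0, 0, 0, 0, -1, 2]].
All simple roots have the same length, so the diagram is simply laced. The associated Dynkin diagram is a chain of 7 nodes with one extra node attached to the third node from one end (E_8), so the type is E_8.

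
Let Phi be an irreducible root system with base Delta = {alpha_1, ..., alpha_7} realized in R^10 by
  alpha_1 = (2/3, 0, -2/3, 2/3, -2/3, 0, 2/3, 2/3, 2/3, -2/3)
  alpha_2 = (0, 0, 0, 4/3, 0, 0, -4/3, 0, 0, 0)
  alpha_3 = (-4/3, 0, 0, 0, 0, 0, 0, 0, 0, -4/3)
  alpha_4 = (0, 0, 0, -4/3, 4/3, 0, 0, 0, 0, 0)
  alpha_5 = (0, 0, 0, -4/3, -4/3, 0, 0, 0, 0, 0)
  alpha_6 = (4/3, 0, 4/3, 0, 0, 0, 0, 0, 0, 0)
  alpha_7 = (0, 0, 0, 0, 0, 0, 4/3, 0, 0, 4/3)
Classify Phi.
E_7

Compute the Cartan integers a_ij = 2(alpha_i, alpha_j)/(alpha_j, alpha_j); the resulting 7x7 Cartan matrix is
[[2, 0, 0, -1, 0, 0, 0], [0, 2, 0, -1, -1, 0, -1], [0, 0, 2, 0, 0, -1, -1], [-1, -1, 0, 2, 0, 0, 0], [0, -1, 0, 0, 2, 0, 0], [0, 0, -1, 0, 0, 2, 0], [0, -1, -1, 0, 0, 0, 2]].
All simple roots have the same length, so the diagram is simply laced. The associated Dynkin diagram is a chain of 6 nodes with one extra node attached to the third node from one end (E_7), so the type is E_7.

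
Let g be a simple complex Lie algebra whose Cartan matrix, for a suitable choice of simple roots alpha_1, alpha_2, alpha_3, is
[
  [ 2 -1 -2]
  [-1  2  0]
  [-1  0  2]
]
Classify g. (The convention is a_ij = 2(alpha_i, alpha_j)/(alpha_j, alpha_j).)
The matrix has rank 3 with 2's on the diagonal. Reading the off-diagonal entries as Dynkin edges (a single edge where a_ij = a_ji = -1; a double or triple edge where a_ij * a_ji = 2 or 3), the diagram is a chain of 3 nodes with a double edge at one end; the terminal node there is the unique short simple root (B_3). One simple-root ordering that puts it in standard form is (alpha_2, alpha_1, alpha_3). So the algebra is type B_3, i.e. so(7).

B_3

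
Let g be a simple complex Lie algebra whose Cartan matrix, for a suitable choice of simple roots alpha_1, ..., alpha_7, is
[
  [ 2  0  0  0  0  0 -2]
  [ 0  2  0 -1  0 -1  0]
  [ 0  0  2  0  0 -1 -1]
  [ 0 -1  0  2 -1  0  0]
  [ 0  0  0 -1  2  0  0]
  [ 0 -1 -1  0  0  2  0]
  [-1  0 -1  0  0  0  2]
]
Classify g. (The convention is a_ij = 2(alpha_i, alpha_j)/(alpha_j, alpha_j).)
The matrix has rank 7 with 2's on the diagonal. Reading the off-diagonal entries as Dynkin edges (a single edge where a_ij = a_ji = -1; a double or triple edge where a_ij * a_ji = 2 or 3), the diagram is a chain of 7 nodes with a double edge at one end; the terminal node there is the unique long simple root (C_7). One simple-root ordering that puts it in standard form is (alpha_5, alpha_4, alpha_2, alpha_6, alpha_3, alpha_7, alpha_1). So the algebra is type C_7, i.e. sp(14).

C_7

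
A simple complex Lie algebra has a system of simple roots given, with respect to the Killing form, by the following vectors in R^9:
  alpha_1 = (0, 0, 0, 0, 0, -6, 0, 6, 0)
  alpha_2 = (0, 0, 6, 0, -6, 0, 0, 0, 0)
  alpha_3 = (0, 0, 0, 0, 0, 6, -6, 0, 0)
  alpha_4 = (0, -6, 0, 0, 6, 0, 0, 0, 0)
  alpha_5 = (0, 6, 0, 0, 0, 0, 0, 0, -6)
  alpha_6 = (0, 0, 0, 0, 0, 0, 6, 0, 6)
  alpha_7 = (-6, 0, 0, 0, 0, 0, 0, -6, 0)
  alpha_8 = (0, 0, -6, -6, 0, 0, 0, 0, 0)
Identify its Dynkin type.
Compute the Cartan integers a_ij = 2(alpha_i, alpha_j)/(alpha_j, alpha_j); the resulting 8x8 Cartan matrix is
[[2, 0, -1, 0, 0, 0, -1, 0], [0, 2, 0, -1, 0, 0, 0, -1], [-1, 0, 2, 0, 0, -1, 0, 0], [0, -1, 0, 2, -1, 0, 0, 0], [0, 0, 0, -1, 2, -1, 0, 0], [0, 0, -1, 0, -1, 2, 0, 0], [-1, 0, 0, 0, 0, 0, 2, 0], [0, -1, 0, 0, 0, 0, 0, 2]].
All simple roots have the same length, so the diagram is simply laced. The associated Dynkin diagram is a chain of 8 nodes with single edges (A_8), so the type is A_8 (the algebra sl(9)).

A8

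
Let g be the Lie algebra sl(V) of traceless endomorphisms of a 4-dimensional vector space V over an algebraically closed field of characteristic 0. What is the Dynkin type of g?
This is sl(4), which has dimension 4^2 - 1 = 15 and rank 4 - 1 = 3 (a Cartan subalgebra is the diagonal traceless matrices). In the classification of classical Lie algebras, the special linear algebra sl(n+1) has type A_n; here n = 3, so the Dynkin diagram is a chain of 3 nodes with single edges (A_3). Hence the type is A_3.

A_3 (sl(4))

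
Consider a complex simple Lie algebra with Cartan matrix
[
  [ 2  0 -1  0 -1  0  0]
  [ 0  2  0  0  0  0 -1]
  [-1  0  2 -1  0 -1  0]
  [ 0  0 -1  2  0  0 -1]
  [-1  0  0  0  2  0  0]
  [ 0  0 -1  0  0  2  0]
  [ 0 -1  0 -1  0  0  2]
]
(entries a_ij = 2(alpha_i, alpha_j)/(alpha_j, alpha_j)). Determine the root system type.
The matrix has rank 7 with 2's on the diagonal. Reading the off-diagonal entries as Dynkin edges (a single edge where a_ij = a_ji = -1; a double or triple edge where a_ij * a_ji = 2 or 3), the diagram is a chain of 6 nodes with one extra node attached to the third node from one end (E_7). One simple-root ordering that puts it in standard form is (alpha_5, alpha_6, alpha_1, alpha_3, alpha_4, alpha_7, alpha_2). So the algebra is type E_7.

E_7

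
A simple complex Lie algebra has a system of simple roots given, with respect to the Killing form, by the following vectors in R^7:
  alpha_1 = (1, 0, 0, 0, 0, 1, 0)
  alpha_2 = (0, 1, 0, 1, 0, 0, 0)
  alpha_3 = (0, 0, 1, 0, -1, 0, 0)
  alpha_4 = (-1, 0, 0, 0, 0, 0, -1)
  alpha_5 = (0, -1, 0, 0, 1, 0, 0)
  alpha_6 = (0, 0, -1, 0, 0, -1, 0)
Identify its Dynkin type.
Compute the Cartan integers a_ij = 2(alpha_i, alpha_j)/(alpha_j, alpha_j); the resulting 6x6 Cartan matrix is
[[2, 0, 0, -1, 0, -1], [0, 2, 0, 0, -1, 0], [0, 0, 2, 0, -1, -1], [-1, 0, 0, 2, 0, 0], [0, -1, -1, 0, 2, 0], [-1, 0, -1, 0, 0, 2]].
All simple roots have the same length, so the diagram is simply laced. The associated Dynkin diagram is a chain of 6 nodes with single edges (A_6), so the type is A_6 (the algebra sl(7)).

A6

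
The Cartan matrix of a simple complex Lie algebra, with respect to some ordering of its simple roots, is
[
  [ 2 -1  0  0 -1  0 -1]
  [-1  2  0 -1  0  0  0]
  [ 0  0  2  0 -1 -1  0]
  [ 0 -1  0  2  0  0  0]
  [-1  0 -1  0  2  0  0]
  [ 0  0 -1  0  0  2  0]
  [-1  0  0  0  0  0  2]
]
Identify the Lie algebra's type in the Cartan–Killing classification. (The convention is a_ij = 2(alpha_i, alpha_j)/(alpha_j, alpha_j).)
The matrix has rank 7 with 2's on the diagonal. Reading the off-diagonal entries as Dynkin edges (a single edge where a_ij = a_ji = -1; a double or triple edge where a_ij * a_ji = 2 or 3), the diagram is a chain of 6 nodes with one extra node attached to the third node from one end (E_7). One simple-root ordering that puts it in standard form is (alpha_4, alpha_7, alpha_2, alpha_1, alpha_5, alpha_3, alpha_6). So the algebra is type E_7.

E7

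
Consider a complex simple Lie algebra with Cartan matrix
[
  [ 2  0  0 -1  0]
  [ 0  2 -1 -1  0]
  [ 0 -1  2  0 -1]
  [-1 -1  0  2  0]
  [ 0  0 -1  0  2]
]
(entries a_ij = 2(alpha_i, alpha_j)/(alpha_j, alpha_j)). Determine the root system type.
type A_5

The matrix has rank 5 with 2's on the diagonal. Reading the off-diagonal entries as Dynkin edges (a single edge where a_ij = a_ji = -1; a double or triple edge where a_ij * a_ji = 2 or 3), the diagram is a chain of 5 nodes with single edges (A_5). One simple-root ordering that puts it in standard form is (alpha_1, alpha_4, alpha_2, alpha_3, alpha_5). So the algebra is type A_5, i.e. sl(6).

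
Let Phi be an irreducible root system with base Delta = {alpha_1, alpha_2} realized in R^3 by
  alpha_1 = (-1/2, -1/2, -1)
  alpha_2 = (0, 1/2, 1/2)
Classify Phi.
Compute the Cartan integers a_ij = 2(alpha_i, alpha_j)/(alpha_j, alpha_j); the resulting 2x2 Cartan matrix is
[[2, -3], [-1, 2]].
The roots have two lengths (squared-length ratio 3:1); the short ones are alpha_{2}. The associated Dynkin diagram is two nodes joined by a triple edge (G_2), so the type is G_2.

G_2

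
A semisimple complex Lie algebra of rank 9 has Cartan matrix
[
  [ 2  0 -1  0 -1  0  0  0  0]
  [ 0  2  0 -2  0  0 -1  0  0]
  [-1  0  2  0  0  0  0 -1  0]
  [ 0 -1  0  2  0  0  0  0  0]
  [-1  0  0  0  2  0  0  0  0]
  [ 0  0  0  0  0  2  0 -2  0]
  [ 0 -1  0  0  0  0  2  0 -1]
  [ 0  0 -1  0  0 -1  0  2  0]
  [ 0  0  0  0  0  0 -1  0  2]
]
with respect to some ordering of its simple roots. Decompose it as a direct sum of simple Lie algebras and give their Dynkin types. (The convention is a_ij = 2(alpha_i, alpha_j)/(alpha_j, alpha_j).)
B_4 (so(9)) ⊕ C_5 (sp(10))

The diagram associated to this matrix has two connected components: the simple roots {alpha_2, alpha_4, alpha_7, alpha_9} form a chain of 4 nodes with a double edge at one end; the terminal node there is the unique short simple root (B_4), and {alpha_1, alpha_3, alpha_5, alpha_6, alpha_8} form a chain of 5 nodes with a double edge at one end; the terminal node there is the unique long simple root (C_5). A semisimple Lie algebra decomposes uniquely as the direct sum of simple ideals, one per connected component of its Dynkin diagram, so g ≅ B_4 ⊕ C_5 (dimension 36 + 55 = 91).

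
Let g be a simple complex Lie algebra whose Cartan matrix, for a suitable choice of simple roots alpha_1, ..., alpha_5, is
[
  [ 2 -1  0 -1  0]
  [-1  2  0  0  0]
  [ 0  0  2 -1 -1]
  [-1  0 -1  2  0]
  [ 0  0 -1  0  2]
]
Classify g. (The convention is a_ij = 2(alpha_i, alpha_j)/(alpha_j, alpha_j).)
type A_5

The matrix has rank 5 with 2's on the diagonal. Reading the off-diagonal entries as Dynkin edges (a single edge where a_ij = a_ji = -1; a double or triple edge where a_ij * a_ji = 2 or 3), the diagram is a chain of 5 nodes with single edges (A_5). One simple-root ordering that puts it in standard form is (alpha_2, alpha_1, alpha_4, alpha_3, alpha_5). So the algebra is type A_5, i.e. sl(6).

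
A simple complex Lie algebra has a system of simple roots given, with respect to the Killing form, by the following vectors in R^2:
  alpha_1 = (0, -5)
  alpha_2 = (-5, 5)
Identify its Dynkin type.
type B_2

Compute the Cartan integers a_ij = 2(alpha_i, alpha_j)/(alpha_j, alpha_j); the resulting 2x2 Cartan matrix is
[[2, -1], [-2, 2]].
The roots have two lengths (squared-length ratio 2:1); the short ones are alpha_{1}. The associated Dynkin diagram is a chain of 2 nodes with a double edge at one end; the terminal node there is the unique short simple root (B_2), so the type is B_2 (the algebra so(5)).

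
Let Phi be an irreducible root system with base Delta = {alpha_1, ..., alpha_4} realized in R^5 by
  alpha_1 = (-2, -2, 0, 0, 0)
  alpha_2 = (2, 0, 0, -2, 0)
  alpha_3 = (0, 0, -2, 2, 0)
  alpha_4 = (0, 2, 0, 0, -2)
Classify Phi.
Compute the Cartan integers a_ij = 2(alpha_i, alpha_j)/(alpha_j, alpha_j); the resulting 4x4 Cartan matrix is
[[2, -1, 0, -1], [-1, 2, -1, 0], [0, -1, 2, 0], [-1, 0, 0, 2]].
All simple roots have the same length, so the diagram is simply laced. The associated Dynkin diagram is a chain of 4 nodes with single edges (A_4), so the type is A_4 (the algebra sl(5)).

type A_4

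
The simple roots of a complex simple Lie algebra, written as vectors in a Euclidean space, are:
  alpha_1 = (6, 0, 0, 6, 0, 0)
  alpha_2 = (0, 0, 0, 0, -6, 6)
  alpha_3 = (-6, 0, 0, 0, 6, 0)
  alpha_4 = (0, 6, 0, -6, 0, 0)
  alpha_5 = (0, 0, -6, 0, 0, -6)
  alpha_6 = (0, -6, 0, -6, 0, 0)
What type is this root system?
type D_6

Compute the Cartan integers a_ij = 2(alpha_i, alpha_j)/(alpha_j, alpha_j); the resulting 6x6 Cartan matrix is
[[2, 0, -1, -1, 0, -1], [0, 2, -1, 0, -1, 0], [-1, -1, 2, 0, 0, 0], [-1, 0, 0, 2, 0, 0], [0, -1, 0, 0, 2, 0], [-1, 0, 0, 0, 0, 2]].
All simple roots have the same length, so the diagram is simply laced. The associated Dynkin diagram is a chain of 4 nodes with a fork of two nodes at one end (D_6), so the type is D_6 (the algebra so(12)).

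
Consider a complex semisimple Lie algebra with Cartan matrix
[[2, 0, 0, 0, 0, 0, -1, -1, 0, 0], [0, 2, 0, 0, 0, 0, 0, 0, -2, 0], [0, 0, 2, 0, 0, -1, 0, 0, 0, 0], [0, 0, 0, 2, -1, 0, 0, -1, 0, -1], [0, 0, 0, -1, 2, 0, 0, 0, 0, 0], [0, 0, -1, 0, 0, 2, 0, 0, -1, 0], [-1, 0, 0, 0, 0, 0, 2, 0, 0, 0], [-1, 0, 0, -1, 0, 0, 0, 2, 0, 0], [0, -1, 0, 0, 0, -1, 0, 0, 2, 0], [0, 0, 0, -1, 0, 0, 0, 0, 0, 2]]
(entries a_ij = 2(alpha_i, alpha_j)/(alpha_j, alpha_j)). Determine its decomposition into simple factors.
The diagram associated to this matrix has two connected components: the simple roots {alpha_2, alpha_3, alpha_6, alpha_9} form a chain of 4 nodes with a double edge at one end; the terminal node there is the unique long simple root (C_4), and {alpha_1, alpha_4, alpha_5, alpha_7, alpha_8, alpha_10} form a chain of 4 nodes with a fork of two nodes at one end (D_6). A semisimple Lie algebra decomposes uniquely as the direct sum of simple ideals, one per connected component of its Dynkin diagram, so g ≅ C_4 ⊕ D_6 (dimension 36 + 66 = 102).

C_4 (sp(8)) ⊕ D_6 (so(12))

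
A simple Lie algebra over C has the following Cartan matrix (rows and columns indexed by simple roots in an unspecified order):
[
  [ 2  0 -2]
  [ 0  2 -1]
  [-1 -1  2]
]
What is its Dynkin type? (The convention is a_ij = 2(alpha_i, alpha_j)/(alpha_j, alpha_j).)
C_3 (sp(6))

The matrix has rank 3 with 2's on the diagonal. Reading the off-diagonal entries as Dynkin edges (a single edge where a_ij = a_ji = -1; a double or triple edge where a_ij * a_ji = 2 or 3), the diagram is a chain of 3 nodes with a double edge at one end; the terminal node there is the unique long simple root (C_3). One simple-root ordering that puts it in standard form is (alpha_2, alpha_3, alpha_1). So the algebra is type C_3, i.e. sp(6).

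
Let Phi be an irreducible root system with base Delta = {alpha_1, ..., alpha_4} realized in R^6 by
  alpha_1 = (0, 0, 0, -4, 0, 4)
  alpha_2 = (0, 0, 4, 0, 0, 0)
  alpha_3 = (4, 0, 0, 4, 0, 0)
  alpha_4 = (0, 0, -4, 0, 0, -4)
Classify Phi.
Compute the Cartan integers a_ij = 2(alpha_i, alpha_j)/(alpha_j, alpha_j); the resulting 4x4 Cartan matrix is
[[2, 0, -1, -1], [0, 2, 0, -1], [-1, 0, 2, 0], [-1, -2, 0, 2]].
The roots have two lengths (squared-length ratio 2:1); the short ones are alpha_{2}. The associated Dynkin diagram is a chain of 4 nodes with a double edge at one end; the terminal node there is the unique short simple root (B_4), so the type is B_4 (the algebra so(9)).

B4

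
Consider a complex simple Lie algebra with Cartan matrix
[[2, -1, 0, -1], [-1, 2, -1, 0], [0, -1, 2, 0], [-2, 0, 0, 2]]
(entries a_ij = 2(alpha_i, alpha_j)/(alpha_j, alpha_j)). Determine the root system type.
C4

The matrix has rank 4 with 2's on the diagonal. Reading the off-diagonal entries as Dynkin edges (a single edge where a_ij = a_ji = -1; a double or triple edge where a_ij * a_ji = 2 or 3), the diagram is a chain of 4 nodes with a double edge at one end; the terminal node there is the unique long simple root (C_4). One simple-root ordering that puts it in standard form is (alpha_3, alpha_2, alpha_1, alpha_4). So the algebra is type C_4, i.e. sp(8).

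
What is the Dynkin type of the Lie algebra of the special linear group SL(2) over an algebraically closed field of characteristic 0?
type A_1

This is sl(2), which has dimension 2^2 - 1 = 3 and rank 2 - 1 = 1 (a Cartan subalgebra is the diagonal traceless matrices). In the classification of classical Lie algebras, the special linear algebra sl(n+1) has type A_n; here n = 1, so the Dynkin diagram is a chain of 1 nodes with single edges (A_1). Hence the type is A_1.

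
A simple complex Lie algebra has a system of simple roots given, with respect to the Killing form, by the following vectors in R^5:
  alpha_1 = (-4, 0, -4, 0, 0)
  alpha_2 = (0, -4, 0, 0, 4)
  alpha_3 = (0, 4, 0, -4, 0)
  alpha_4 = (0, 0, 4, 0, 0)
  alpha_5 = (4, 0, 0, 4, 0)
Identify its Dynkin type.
Compute the Cartan integers a_ij = 2(alpha_i, alpha_j)/(alpha_j, alpha_j); the resulting 5x5 Cartan matrix is
[[2, 0, 0, -2, -1], [0, 2, -1, 0, 0], [0, -1, 2, 0, -1], [-1, 0, 0, 2, 0], [-1, 0, -1, 0, 2]].
The roots have two lengths (squared-length ratio 2:1); the short ones are alpha_{4}. The associated Dynkin diagram is a chain of 5 nodes with a double edge at one end; the terminal node there is the unique short simple root (B_5), so the type is B_5 (the algebra so(11)).

type B_5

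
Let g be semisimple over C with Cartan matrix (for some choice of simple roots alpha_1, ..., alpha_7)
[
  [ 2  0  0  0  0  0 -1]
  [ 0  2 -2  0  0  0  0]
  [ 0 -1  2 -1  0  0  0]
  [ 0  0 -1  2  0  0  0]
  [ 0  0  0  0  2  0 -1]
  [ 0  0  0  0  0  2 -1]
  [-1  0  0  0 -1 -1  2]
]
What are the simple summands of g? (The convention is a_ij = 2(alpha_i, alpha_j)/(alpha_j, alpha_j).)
type C_3 ⊕ type D_4

The diagram associated to this matrix has two connected components: the simple roots {alpha_2, alpha_3, alpha_4} form a chain of 3 nodes with a double edge at one end; the terminal node there is the unique long simple root (C_3), and {alpha_1, alpha_5, alpha_6, alpha_7} form a chain of 2 nodes with a fork of two nodes at one end (D_4). A semisimple Lie algebra decomposes uniquely as the direct sum of simple ideals, one per connected component of its Dynkin diagram, so g ≅ C_3 ⊕ D_4 (dimension 21 + 28 = 49).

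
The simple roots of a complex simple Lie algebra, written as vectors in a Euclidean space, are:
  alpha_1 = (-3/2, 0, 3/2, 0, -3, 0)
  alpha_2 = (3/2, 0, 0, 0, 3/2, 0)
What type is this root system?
Compute the Cartan integers a_ij = 2(alpha_i, alpha_j)/(alpha_j, alpha_j); the resulting 2x2 Cartan matrix is
[[2, -3], [-1, 2]].
The roots have two lengths (squared-length ratio 3:1); the short ones are alpha_{2}. The associated Dynkin diagram is two nodes joined by a triple edge (G_2), so the type is G_2.

G2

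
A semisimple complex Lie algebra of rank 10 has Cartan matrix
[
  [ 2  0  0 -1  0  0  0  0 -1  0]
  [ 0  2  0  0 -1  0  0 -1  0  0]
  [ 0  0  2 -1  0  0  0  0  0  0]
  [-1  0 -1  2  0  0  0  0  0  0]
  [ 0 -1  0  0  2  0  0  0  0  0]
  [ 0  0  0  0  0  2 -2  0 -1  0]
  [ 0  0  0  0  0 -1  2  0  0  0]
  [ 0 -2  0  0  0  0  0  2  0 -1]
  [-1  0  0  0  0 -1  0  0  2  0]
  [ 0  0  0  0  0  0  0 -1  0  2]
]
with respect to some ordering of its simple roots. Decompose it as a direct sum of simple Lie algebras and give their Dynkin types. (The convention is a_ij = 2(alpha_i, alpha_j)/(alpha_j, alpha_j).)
The diagram associated to this matrix has two connected components: the simple roots {alpha_1, alpha_3, alpha_4, alpha_6, alpha_7, alpha_9} form a chain of 6 nodes with a double edge at one end; the terminal node there is the unique short simple root (B_6), and {alpha_2, alpha_5, alpha_8, alpha_10} form a chain of 4 nodes with a double edge between the middle two (F_4). A semisimple Lie algebra decomposes uniquely as the direct sum of simple ideals, one per connected component of its Dynkin diagram, so g ≅ B_6 ⊕ F_4 (dimension 78 + 52 = 130).

B_6 ⊕ F_4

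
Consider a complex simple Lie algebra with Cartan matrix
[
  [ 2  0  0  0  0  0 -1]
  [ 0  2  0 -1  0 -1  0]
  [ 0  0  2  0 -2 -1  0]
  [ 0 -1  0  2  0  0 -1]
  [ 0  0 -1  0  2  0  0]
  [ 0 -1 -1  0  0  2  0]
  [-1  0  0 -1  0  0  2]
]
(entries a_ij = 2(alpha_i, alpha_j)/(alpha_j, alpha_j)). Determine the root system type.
The matrix has rank 7 with 2's on the diagonal. Reading the off-diagonal entries as Dynkin edges (a single edge where a_ij = a_ji = -1; a double or triple edge where a_ij * a_ji = 2 or 3), the diagram is a chain of 7 nodes with a double edge at one end; the terminal node there is the unique short simple root (B_7). One simple-root ordering that puts it in standard form is (alpha_1, alpha_7, alpha_4, alpha_2, alpha_6, alpha_3, alpha_5). So the algebra is type B_7, i.e. so(15).

type B_7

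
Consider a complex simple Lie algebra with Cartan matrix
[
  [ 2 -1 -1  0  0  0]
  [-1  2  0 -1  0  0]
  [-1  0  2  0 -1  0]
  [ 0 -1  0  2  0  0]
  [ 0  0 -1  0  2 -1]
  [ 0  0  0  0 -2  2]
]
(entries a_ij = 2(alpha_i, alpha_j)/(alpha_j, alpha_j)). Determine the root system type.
C6

The matrix has rank 6 with 2's on the diagonal. Reading the off-diagonal entries as Dynkin edges (a single edge where a_ij = a_ji = -1; a double or triple edge where a_ij * a_ji = 2 or 3), the diagram is a chain of 6 nodes with a double edge at one end; the terminal node there is the unique long simple root (C_6). One simple-root ordering that puts it in standard form is (alpha_4, alpha_2, alpha_1, alpha_3, alpha_5, alpha_6). So the algebra is type C_6, i.e. sp(12).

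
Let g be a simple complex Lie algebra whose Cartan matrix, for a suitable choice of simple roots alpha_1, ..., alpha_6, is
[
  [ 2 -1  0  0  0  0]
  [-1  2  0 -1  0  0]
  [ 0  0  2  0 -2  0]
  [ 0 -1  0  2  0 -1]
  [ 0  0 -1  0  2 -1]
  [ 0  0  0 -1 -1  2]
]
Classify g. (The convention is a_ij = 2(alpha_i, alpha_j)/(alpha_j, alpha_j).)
type C_6

The matrix has rank 6 with 2's on the diagonal. Reading the off-diagonal entries as Dynkin edges (a single edge where a_ij = a_ji = -1; a double or triple edge where a_ij * a_ji = 2 or 3), the diagram is a chain of 6 nodes with a double edge at one end; the terminal node there is the unique long simple root (C_6). One simple-root ordering that puts it in standard form is (alpha_1, alpha_2, alpha_4, alpha_6, alpha_5, alpha_3). So the algebra is type C_6, i.e. sp(12).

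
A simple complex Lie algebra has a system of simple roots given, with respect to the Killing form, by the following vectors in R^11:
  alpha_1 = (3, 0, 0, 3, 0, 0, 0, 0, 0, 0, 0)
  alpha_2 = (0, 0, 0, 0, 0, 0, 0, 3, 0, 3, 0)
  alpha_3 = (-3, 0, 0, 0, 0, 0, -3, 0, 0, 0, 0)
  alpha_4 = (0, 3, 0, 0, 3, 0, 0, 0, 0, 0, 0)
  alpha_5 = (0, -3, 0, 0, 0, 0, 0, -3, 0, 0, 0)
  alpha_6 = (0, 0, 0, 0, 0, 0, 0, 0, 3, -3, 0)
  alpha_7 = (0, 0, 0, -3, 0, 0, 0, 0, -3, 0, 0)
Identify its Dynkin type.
Compute the Cartan integers a_ij = 2(alpha_i, alpha_j)/(alpha_j, alpha_j); the resulting 7x7 Cartan matrix is
[[2, 0, -1, 0, 0, 0, -1], [0, 2, 0, 0, -1, -1, 0], [-1, 0, 2, 0, 0, 0, 0], [0, 0, 0, 2, -1, 0, 0], [0, -1, 0, -1, 2, 0, 0], [0, -1, 0, 0, 0, 2, -1], [-1, 0, 0, 0, 0, -1, 2]].
All simple roots have the same length, so the diagram is simply laced. The associated Dynkin diagram is a chain of 7 nodes with single edges (A_7), so the type is A_7 (the algebra sl(8)).

A_7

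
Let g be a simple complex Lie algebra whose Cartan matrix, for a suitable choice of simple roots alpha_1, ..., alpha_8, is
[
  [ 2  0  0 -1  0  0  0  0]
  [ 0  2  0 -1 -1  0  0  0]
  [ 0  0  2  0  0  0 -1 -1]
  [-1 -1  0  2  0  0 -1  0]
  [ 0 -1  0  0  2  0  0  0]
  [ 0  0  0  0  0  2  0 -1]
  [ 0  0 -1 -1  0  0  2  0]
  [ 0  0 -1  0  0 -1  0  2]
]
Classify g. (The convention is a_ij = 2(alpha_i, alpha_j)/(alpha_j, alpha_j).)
The matrix has rank 8 with 2's on the diagonal. Reading the off-diagonal entries as Dynkin edges (a single edge where a_ij = a_ji = -1; a double or triple edge where a_ij * a_ji = 2 or 3), the diagram is a chain of 7 nodes with one extra node attached to the third node from one end (E_8). One simple-root ordering that puts it in standard form is (alpha_5, alpha_1, alpha_2, alpha_4, alpha_7, alpha_3, alpha_8, alpha_6). So the algebra is type E_8.

E_8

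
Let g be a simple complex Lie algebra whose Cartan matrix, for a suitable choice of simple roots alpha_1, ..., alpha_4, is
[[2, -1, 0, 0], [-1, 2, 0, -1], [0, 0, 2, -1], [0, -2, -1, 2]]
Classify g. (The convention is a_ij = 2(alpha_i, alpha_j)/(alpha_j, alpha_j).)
type F_4

The matrix has rank 4 with 2's on the diagonal. Reading the off-diagonal entries as Dynkin edges (a single edge where a_ij = a_ji = -1; a double or triple edge where a_ij * a_ji = 2 or 3), the diagram is a chain of 4 nodes with a double edge between the middle two (F_4). One simple-root ordering that puts it in standard form is (alpha_3, alpha_4, alpha_2, alpha_1). So the algebra is type F_4.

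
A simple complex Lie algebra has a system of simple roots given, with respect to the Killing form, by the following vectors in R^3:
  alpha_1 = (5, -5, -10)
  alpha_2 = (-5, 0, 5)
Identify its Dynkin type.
G_2

Compute the Cartan integers a_ij = 2(alpha_i, alpha_j)/(alpha_j, alpha_j); the resulting 2x2 Cartan matrix is
[[2, -3], [-1, 2]].
The roots have two lengths (squared-length ratio 3:1); the short ones are alpha_{2}. The associated Dynkin diagram is two nodes joined by a triple edge (G_2), so the type is G_2.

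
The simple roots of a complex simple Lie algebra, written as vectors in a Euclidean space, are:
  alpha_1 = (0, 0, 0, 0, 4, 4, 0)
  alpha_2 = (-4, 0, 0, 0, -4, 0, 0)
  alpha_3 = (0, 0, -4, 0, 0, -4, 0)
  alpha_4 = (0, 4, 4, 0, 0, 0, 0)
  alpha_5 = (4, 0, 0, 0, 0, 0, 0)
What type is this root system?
B5

Compute the Cartan integers a_ij = 2(alpha_i, alpha_j)/(alpha_j, alpha_j); the resulting 5x5 Cartan matrix is
[[2, -1, -1, 0, 0], [-1, 2, 0, 0, -2], [-1, 0, 2, -1, 0], [0, 0, -1, 2, 0], [0, -1, 0, 0, 2]].
The roots have two lengths (squared-length ratio 2:1); the short ones are alpha_{5}. The associated Dynkin diagram is a chain of 5 nodes with a double edge at one end; the terminal node there is the unique short simple root (B_5), so the type is B_5 (the algebra so(11)).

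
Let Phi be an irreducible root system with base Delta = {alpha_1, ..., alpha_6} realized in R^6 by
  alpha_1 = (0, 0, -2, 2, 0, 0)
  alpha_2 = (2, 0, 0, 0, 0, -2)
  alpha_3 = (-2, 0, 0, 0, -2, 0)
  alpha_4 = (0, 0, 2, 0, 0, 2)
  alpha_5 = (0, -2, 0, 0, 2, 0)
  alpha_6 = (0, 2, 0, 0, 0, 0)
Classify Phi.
Compute the Cartan integers a_ij = 2(alpha_i, alpha_j)/(alpha_j, alpha_j); the resulting 6x6 Cartan matrix is
[[2, 0, 0, -1, 0, 0], [0, 2, -1, -1, 0, 0], [0, -1, 2, 0, -1, 0], [-1, -1, 0, 2, 0, 0], [0, 0, -1, 0, 2, -2], [0, 0, 0, 0, -1, 2]].
The roots have two lengths (squared-length ratio 2:1); the short ones are alpha_{6}. The associated Dynkin diagram is a chain of 6 nodes with a double edge at one end; the terminal node there is the unique short simple root (B_6), so the type is B_6 (the algebra so(13)).

B6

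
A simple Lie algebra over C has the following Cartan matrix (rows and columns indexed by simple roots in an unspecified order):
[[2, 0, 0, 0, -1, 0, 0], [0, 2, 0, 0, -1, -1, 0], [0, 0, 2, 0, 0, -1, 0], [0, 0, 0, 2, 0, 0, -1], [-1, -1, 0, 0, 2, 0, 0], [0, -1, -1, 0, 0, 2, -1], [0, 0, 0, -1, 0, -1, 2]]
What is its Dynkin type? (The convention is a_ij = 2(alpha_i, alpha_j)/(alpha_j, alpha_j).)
type E_7

The matrix has rank 7 with 2's on the diagonal. Reading the off-diagonal entries as Dynkin edges (a single edge where a_ij = a_ji = -1; a double or triple edge where a_ij * a_ji = 2 or 3), the diagram is a chain of 6 nodes with one extra node attached to the third node from one end (E_7). One simple-root ordering that puts it in standard form is (alpha_4, alpha_3, alpha_7, alpha_6, alpha_2, alpha_5, alpha_1). So the algebra is type E_7.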